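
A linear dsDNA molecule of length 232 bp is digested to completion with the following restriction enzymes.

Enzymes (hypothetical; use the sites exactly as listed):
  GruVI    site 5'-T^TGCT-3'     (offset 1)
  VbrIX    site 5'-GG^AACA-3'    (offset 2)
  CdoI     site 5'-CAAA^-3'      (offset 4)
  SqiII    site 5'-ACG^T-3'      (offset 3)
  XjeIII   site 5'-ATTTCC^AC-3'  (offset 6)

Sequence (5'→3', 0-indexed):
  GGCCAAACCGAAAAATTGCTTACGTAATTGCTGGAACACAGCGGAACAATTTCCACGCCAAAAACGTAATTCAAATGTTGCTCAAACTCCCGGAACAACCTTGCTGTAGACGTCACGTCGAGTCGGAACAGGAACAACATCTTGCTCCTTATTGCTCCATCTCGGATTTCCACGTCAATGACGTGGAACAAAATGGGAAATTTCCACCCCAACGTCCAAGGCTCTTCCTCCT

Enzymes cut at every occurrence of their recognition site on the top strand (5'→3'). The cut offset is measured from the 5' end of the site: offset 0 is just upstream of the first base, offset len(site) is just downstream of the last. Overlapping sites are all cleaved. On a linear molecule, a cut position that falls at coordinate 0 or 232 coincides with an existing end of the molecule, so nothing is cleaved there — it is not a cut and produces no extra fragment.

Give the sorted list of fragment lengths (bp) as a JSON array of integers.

Site scan:
  GruVI (TTGCT, off=1): starts [15, 27, 77, 100, 141, 151] → cuts [16, 28, 78, 101, 142, 152]
  VbrIX (GGAACA, off=2): starts [32, 42, 91, 124, 130, 184] → cuts [34, 44, 93, 126, 132, 186]
  CdoI (CAAA, off=4): starts [3, 58, 71, 82, 188] → cuts [7, 62, 75, 86, 192]
  SqiII (ACGT, off=3): starts [21, 63, 109, 114, 171, 180, 211] → cuts [24, 66, 112, 117, 174, 183, 214]
  XjeIII (ATTTCCAC, off=6): starts [48, 165, 199] → cuts [54, 171, 205]

Pooled cuts: [7, 16, 24, 28, 34, 44, 54, 62, 66, 75, 78, 86, 93, 101, 112, 117, 126, 132, 142, 152, 171, 174, 183, 186, 192, 205, 214]

Fragment lengths:
  [0,7): 7 bp
  [7,16): 9 bp
  [16,24): 8 bp
  [24,28): 4 bp
  [28,34): 6 bp
  [34,44): 10 bp
  [44,54): 10 bp
  [54,62): 8 bp
  [62,66): 4 bp
  [66,75): 9 bp
  [75,78): 3 bp
  [78,86): 8 bp
  [86,93): 7 bp
  [93,101): 8 bp
  [101,112): 11 bp
  [112,117): 5 bp
  [117,126): 9 bp
  [126,132): 6 bp
  [132,142): 10 bp
  [142,152): 10 bp
  [152,171): 19 bp
  [171,174): 3 bp
  [174,183): 9 bp
  [183,186): 3 bp
  [186,192): 6 bp
  [192,205): 13 bp
  [205,214): 9 bp
  [214,232): 18 bp

[3,3,3,4,4,5,6,6,6,7,7,8,8,8,8,9,9,9,9,9,10,10,10,10,11,13,18,19]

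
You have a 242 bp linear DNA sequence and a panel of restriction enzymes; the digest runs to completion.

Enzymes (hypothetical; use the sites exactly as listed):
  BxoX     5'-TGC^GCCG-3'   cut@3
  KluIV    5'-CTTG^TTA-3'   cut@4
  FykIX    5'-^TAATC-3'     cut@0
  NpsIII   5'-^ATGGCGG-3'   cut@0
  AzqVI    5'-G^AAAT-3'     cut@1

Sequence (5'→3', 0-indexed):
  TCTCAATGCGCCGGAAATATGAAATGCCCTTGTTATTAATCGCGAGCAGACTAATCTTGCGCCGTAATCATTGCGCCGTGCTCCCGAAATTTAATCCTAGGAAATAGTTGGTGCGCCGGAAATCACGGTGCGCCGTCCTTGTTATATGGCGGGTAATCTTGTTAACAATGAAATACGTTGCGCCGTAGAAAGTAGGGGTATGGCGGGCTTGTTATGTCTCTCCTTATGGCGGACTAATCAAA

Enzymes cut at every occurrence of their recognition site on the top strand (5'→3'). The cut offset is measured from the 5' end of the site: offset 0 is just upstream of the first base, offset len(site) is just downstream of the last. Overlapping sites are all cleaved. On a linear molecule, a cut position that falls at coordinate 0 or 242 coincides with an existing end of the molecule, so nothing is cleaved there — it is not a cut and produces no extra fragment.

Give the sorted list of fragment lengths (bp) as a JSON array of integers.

Scan for sites:
  BxoX (TGCGCCG, off=3): starts [6, 57, 71, 111, 128, 178] → cuts [9, 60, 74, 114, 131, 181]
  KluIV (CTTGTTA, off=4): starts [28, 137, 157, 207] → cuts [32, 141, 161, 211]
  FykIX (TAATC, off=0): starts [36, 51, 64, 91, 153, 234] → cuts [36, 51, 64, 91, 153, 234]
  NpsIII (ATGGCGG, off=0): starts [145, 199, 225] → cuts [145, 199, 225]
  AzqVI (GAAAT, off=1): starts [13, 20, 85, 100, 118, 169] → cuts [14, 21, 86, 101, 119, 170]

Pooled cuts: [9, 14, 21, 32, 36, 51, 60, 64, 74, 86, 91, 101, 114, 119, 131, 141, 145, 153, 161, 170, 181, 199, 211, 225, 234]

Fragments:
  [0,9): 9 bp
  [9,14): 5 bp
  [14,21): 7 bp
  [21,32): 11 bp
  [32,36): 4 bp
  [36,51): 15 bp
  [51,60): 9 bp
  [60,64): 4 bp
  [64,74): 10 bp
  [74,86): 12 bp
  [86,91): 5 bp
  [91,101): 10 bp
  [101,114): 13 bp
  [114,119): 5 bp
  [119,131): 12 bp
  [131,141): 10 bp
  [141,145): 4 bp
  [145,153): 8 bp
  [153,161): 8 bp
  [161,170): 9 bp
  [170,181): 11 bp
  [181,199): 18 bp
  [199,211): 12 bp
  [211,225): 14 bp
  [225,234): 9 bp
  [234,242): 8 bp

[4,4,4,5,5,5,7,8,8,8,9,9,9,9,10,10,10,11,11,12,12,12,13,14,15,18]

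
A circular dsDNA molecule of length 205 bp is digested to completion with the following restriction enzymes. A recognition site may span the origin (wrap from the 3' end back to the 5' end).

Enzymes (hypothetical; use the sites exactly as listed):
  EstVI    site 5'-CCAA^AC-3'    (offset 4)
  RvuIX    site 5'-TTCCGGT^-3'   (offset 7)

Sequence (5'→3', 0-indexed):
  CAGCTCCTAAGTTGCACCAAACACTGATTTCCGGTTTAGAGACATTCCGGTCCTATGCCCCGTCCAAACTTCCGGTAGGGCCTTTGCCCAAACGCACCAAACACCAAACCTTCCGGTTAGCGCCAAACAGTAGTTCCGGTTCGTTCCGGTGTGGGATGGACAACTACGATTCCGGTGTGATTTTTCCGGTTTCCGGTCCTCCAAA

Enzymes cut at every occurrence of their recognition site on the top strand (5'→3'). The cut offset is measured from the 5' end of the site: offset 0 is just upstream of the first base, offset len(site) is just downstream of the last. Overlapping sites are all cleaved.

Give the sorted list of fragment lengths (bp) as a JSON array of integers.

[7,7,7,9,9,9,10,10,14,14,15,15,16,16,21,26]

Site scan:
  EstVI (CCAAAC, off=4): starts [16, 63, 87, 96, 103, 122, 200] → cuts [20, 67, 91, 100, 107, 126, 204]
  RvuIX (TTCCGGT, off=7): starts [28, 44, 69, 110, 133, 143, 169, 183, 190] → cuts [35, 51, 76, 117, 140, 150, 176, 190, 197]

Pooled cuts: [20, 35, 51, 67, 76, 91, 100, 107, 117, 126, 140, 150, 176, 190, 197, 204]

Fragments:
  20→35: 15 bp
  35→51: 16 bp
  51→67: 16 bp
  67→76: 9 bp
  76→91: 15 bp
  91→100: 9 bp
  100→107: 7 bp
  107→117: 10 bp
  117→126: 9 bp
  126→140: 14 bp
  140→150: 10 bp
  150→176: 26 bp
  176→190: 14 bp
  190→197: 7 bp
  197→204: 7 bp
  204→20 (wrap): 205-204+20 = 21 bp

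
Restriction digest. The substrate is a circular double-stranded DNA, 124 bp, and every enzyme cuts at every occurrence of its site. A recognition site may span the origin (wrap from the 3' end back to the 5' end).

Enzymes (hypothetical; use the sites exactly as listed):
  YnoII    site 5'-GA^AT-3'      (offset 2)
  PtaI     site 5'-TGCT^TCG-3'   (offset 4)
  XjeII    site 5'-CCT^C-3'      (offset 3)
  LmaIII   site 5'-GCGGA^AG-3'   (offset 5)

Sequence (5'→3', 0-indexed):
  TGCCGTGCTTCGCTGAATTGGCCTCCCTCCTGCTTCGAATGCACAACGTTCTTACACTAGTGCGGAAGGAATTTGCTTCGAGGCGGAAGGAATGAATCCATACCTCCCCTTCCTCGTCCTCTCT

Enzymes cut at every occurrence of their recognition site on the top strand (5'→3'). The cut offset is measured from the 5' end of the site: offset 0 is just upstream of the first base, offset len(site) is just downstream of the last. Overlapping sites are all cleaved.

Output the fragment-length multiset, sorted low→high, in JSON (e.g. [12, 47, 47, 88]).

Scan for sites:
  YnoII GAAT/2: at [14, 36, 68, 89, 93] ⇒ [16, 38, 70, 91, 95]
  PtaI TGCTTCG/4: at [5, 30, 73] ⇒ [9, 34, 77]
  XjeII CCTC/3: at [21, 25, 102, 111, 117] ⇒ [24, 28, 105, 114, 120]
  LmaIII GCGGAAG/5: at [61, 82] ⇒ [66, 87]

Pooled cuts: [9, 16, 24, 28, 34, 38, 66, 70, 77, 87, 91, 95, 105, 114, 120]

Fragments:
  9→16: 7 bp
  16→24: 8 bp
  24→28: 4 bp
  28→34: 6 bp
  34→38: 4 bp
  38→66: 28 bp
  66→70: 4 bp
  70→77: 7 bp
  77→87: 10 bp
  87→91: 4 bp
  91→95: 4 bp
  95→105: 10 bp
  105→114: 9 bp
  114→120: 6 bp
  120→9 (wrap): 124-120+9 = 13 bp

[4,4,4,4,4,6,6,7,7,8,9,10,10,13,28]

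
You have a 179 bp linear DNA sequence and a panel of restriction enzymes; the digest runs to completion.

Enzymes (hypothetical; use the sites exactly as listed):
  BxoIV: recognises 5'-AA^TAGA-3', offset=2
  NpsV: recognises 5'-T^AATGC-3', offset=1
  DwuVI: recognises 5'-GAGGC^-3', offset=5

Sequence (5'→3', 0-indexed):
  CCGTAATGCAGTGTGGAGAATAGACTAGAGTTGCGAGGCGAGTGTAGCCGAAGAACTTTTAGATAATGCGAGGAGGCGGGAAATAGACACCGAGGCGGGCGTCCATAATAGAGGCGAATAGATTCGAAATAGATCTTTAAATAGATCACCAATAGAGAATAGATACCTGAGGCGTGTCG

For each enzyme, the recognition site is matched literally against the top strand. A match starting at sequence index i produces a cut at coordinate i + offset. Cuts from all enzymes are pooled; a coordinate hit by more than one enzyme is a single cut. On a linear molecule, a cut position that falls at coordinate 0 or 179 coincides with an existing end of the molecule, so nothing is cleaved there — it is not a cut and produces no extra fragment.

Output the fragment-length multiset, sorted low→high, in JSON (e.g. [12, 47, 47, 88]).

Per-enzyme occurrences:
  BxoIV AATAGA/2: at [18, 81, 106, 116, 127, 139, 150, 157] ⇒ [20, 83, 108, 118, 129, 141, 152, 159]
  NpsV TAATGC/1: at [3, 63] ⇒ [4, 64]
  DwuVI GAGGC/5: at [34, 72, 91, 110, 168] ⇒ [39, 77, 96, 115, 173]

Pooled cuts: [4, 20, 39, 64, 77, 83, 96, 108, 115, 118, 129, 141, 152, 159, 173]

Fragments:
  [0,4): 4 bp
  [4,20): 16 bp
  [20,39): 19 bp
  [39,64): 25 bp
  [64,77): 13 bp
  [77,83): 6 bp
  [83,96): 13 bp
  [96,108): 12 bp
  [108,115): 7 bp
  [115,118): 3 bp
  [118,129): 11 bp
  [129,141): 12 bp
  [141,152): 11 bp
  [152,159): 7 bp
  [159,173): 14 bp
  [173,179): 6 bp

[3,4,6,6,7,7,11,11,12,12,13,13,14,16,19,25]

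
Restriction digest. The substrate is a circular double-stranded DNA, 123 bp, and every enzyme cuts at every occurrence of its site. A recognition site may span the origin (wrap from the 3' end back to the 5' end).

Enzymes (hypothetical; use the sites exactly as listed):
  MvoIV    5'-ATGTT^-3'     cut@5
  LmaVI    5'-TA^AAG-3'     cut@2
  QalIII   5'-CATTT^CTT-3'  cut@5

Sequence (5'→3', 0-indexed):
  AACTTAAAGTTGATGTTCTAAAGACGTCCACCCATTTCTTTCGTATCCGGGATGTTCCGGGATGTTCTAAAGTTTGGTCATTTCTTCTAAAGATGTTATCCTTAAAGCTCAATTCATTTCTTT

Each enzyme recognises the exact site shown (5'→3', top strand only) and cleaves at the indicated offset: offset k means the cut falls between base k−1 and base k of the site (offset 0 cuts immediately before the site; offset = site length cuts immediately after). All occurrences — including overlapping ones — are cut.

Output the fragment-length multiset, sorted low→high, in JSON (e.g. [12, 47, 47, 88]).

[3,3,6,7,8,10,10,11,14,15,17,19]

Per-enzyme occurrences:
  MvoIV ATGTT/5: at [12, 51, 61, 92] ⇒ [17, 56, 66, 97]
  LmaVI TAAAG/2: at [4, 18, 67, 87, 102] ⇒ [6, 20, 69, 89, 104]
  QalIII CATTTCTT/5: at [32, 78, 114] ⇒ [37, 83, 119]

All cut coordinates (distinct, sorted): [6, 17, 20, 37, 56, 66, 69, 83, 89, 97, 104, 119]

Fragment lengths:
  6→17: 11 bp
  17→20: 3 bp
  20→37: 17 bp
  37→56: 19 bp
  56→66: 10 bp
  66→69: 3 bp
  69→83: 14 bp
  83→89: 6 bp
  89→97: 8 bp
  97→104: 7 bp
  104→119: 15 bp
  119→6 (wrap): 123-119+6 = 10 bp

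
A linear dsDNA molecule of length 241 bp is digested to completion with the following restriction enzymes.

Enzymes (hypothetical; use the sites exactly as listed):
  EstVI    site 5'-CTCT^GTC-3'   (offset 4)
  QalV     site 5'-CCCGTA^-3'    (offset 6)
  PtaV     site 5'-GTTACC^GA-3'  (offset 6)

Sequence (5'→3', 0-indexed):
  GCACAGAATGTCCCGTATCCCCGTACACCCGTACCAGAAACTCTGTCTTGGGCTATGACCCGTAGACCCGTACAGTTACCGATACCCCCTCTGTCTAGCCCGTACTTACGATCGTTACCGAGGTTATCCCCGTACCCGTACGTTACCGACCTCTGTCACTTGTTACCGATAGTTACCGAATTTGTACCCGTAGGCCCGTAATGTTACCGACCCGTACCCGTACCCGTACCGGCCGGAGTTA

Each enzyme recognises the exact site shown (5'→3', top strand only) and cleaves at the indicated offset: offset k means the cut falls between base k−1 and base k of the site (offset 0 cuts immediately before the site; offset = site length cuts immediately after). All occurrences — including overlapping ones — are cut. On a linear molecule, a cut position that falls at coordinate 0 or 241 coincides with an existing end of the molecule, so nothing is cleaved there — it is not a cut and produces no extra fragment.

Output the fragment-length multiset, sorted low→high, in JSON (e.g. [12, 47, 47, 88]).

[6,6,6,7,7,8,8,8,8,8,8,8,10,11,12,12,13,13,15,15,15,17,20]

Scan for sites:
  EstVI (CTCTGTC, off=4): starts [40, 88, 150] → cuts [44, 92, 154]
  QalV (CCCGTA, off=6): starts [11, 19, 27, 58, 66, 98, 128, 134, 186, 194, 210, 216, 222] → cuts [17, 25, 33, 64, 72, 104, 134, 140, 192, 200, 216, 222, 228]
  PtaV (GTTACCGA, off=6): starts [74, 113, 141, 161, 171, 202] → cuts [80, 119, 147, 167, 177, 208]

All cut coordinates (distinct, sorted): [17, 25, 33, 44, 64, 72, 80, 92, 104, 119, 134, 140, 147, 154, 167, 177, 192, 200, 208, 216, 222, 228]

Fragments:
  [0,17): 17 bp
  [17,25): 8 bp
  [25,33): 8 bp
  [33,44): 11 bp
  [44,64): 20 bp
  [64,72): 8 bp
  [72,80): 8 bp
  [80,92): 12 bp
  [92,104): 12 bp
  [104,119): 15 bp
  [119,134): 15 bp
  [134,140): 6 bp
  [140,147): 7 bp
  [147,154): 7 bp
  [154,167): 13 bp
  [167,177): 10 bp
  [177,192): 15 bp
  [192,200): 8 bp
  [200,208): 8 bp
  [208,216): 8 bp
  [216,222): 6 bp
  [222,228): 6 bp
  [228,241): 13 bp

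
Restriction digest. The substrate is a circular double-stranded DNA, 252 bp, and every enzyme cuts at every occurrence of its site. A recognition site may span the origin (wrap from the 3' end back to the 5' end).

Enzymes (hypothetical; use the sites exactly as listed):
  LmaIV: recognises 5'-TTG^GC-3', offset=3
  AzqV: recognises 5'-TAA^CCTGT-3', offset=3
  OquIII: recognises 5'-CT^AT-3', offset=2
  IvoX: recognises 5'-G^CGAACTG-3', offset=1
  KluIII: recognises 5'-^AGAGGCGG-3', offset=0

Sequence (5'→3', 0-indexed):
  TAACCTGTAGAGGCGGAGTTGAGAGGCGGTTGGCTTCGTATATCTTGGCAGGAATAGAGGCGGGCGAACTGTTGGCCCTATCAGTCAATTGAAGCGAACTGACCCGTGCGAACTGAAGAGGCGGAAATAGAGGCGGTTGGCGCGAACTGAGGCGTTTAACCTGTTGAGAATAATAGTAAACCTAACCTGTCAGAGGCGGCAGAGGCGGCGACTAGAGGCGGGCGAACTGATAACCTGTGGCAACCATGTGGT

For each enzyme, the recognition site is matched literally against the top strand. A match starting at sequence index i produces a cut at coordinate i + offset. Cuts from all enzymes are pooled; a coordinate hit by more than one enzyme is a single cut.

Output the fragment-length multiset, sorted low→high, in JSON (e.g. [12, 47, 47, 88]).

[3,5,5,6,8,8,9,9,9,10,11,11,11,12,13,13,14,15,15,17,22,26]

Site scan:
  LmaIV (TTGGC, off=3): starts [29, 44, 71, 136] → cuts [32, 47, 74, 139]
  AzqV (TAACCTGT, off=3): starts [0, 156, 182, 230] → cuts [3, 159, 185, 233]
  OquIII (CTAT, off=2): starts [77] → cuts [79]
  IvoX (GCGAACTG, off=1): starts [63, 93, 107, 141, 221] → cuts [64, 94, 108, 142, 222]
  KluIII (AGAGGCGG, off=0): starts [8, 21, 55, 116, 128, 191, 200, 213] → cuts [8, 21, 55, 116, 128, 191, 200, 213]

Pooled cuts: [3, 8, 21, 32, 47, 55, 64, 74, 79, 94, 108, 116, 128, 139, 142, 159, 185, 191, 200, 213, 222, 233]

Fragments:
  3→8: 5 bp
  8→21: 13 bp
  21→32: 11 bp
  32→47: 15 bp
  47→55: 8 bp
  55→64: 9 bp
  64→74: 10 bp
  74→79: 5 bp
  79→94: 15 bp
  94→108: 14 bp
  108→116: 8 bp
  116→128: 12 bp
  128→139: 11 bp
  139→142: 3 bp
  142→159: 17 bp
  159→185: 26 bp
  185→191: 6 bp
  191→200: 9 bp
  200→213: 13 bp
  213→222: 9 bp
  222→233: 11 bp
  233→3 (wrap): 252-233+3 = 22 bp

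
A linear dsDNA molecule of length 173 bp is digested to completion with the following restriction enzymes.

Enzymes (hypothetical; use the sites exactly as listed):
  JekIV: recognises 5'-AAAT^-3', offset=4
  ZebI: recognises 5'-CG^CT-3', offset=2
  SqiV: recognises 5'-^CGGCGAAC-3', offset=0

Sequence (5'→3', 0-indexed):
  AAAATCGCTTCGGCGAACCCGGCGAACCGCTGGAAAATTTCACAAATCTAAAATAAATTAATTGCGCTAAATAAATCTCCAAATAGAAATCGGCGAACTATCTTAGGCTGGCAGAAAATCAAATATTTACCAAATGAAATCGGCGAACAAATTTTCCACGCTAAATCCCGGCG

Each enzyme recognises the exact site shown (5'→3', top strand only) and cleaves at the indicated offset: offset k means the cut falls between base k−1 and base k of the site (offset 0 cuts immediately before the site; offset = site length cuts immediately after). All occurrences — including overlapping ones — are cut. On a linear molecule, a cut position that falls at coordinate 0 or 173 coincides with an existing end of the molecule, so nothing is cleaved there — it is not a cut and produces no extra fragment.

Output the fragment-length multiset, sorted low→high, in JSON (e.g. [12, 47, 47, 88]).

[2,3,4,4,5,5,5,6,6,6,7,7,8,8,8,9,9,9,10,11,12,29]

Site scan:
  JekIV AAAT/4: at [1, 34, 43, 50, 54, 68, 72, 80, 86, 115, 120, 131, 136, 148, 162] ⇒ [5, 38, 47, 54, 58, 72, 76, 84, 90, 119, 124, 135, 140, 152, 166]
  ZebI CGCT/2: at [5, 27, 64, 158] ⇒ [7, 29, 66, 160]
  SqiV CGGCGAAC/0: at [10, 19, 90, 140] ⇒ [10, 19, 90, 140]

Pooled cuts: [5, 7, 10, 19, 29, 38, 47, 54, 58, 66, 72, 76, 84, 90, 119, 124, 135, 140, 152, 160, 166]

Fragment lengths:
  [0,5): 5 bp
  [5,7): 2 bp
  [7,10): 3 bp
  [10,19): 9 bp
  [19,29): 10 bp
  [29,38): 9 bp
  [38,47): 9 bp
  [47,54): 7 bp
  [54,58): 4 bp
  [58,66): 8 bp
  [66,72): 6 bp
  [72,76): 4 bp
  [76,84): 8 bp
  [84,90): 6 bp
  [90,119): 29 bp
  [119,124): 5 bp
  [124,135): 11 bp
  [135,140): 5 bp
  [140,152): 12 bp
  [152,160): 8 bp
  [160,166): 6 bp
  [166,173): 7 bp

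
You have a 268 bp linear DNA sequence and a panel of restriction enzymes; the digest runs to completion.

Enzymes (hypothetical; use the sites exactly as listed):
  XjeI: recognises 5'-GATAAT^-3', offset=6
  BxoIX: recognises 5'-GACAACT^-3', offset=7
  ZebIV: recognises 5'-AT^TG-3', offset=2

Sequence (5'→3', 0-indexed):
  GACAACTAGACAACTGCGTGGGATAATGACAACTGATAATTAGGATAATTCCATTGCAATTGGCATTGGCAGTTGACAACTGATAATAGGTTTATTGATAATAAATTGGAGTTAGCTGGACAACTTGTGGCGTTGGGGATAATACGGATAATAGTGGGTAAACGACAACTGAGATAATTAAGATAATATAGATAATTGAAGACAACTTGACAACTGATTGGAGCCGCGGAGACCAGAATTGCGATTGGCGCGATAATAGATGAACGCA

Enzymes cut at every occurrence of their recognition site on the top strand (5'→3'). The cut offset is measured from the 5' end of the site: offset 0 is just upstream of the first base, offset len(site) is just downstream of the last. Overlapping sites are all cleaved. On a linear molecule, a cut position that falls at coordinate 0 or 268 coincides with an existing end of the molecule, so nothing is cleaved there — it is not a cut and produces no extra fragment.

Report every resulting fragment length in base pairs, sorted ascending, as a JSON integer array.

[3,4,5,6,6,6,6,6,7,7,7,8,8,8,8,9,9,9,9,11,11,12,12,15,18,18,19,21]

Per-enzyme occurrences:
  XjeI (GATAAT, off=6): starts [21, 34, 43, 81, 96, 137, 146, 172, 181, 190, 251] → cuts [27, 40, 49, 87, 102, 143, 152, 178, 187, 196, 257]
  BxoIX (GACAACT, off=7): starts [0, 8, 27, 74, 118, 163, 200, 208] → cuts [7, 15, 34, 81, 125, 170, 207, 215]
  ZebIV (ATTG, off=2): starts [52, 58, 64, 93, 104, 194, 216, 237, 243] → cuts [54, 60, 66, 95, 106, 196, 218, 239, 245]

Pooled cuts: [7, 15, 27, 34, 40, 49, 54, 60, 66, 81, 87, 95, 102, 106, 125, 143, 152, 170, 178, 187, 196, 207, 215, 218, 239, 245, 257]

Fragments:
  [0,7): 7 bp
  [7,15): 8 bp
  [15,27): 12 bp
  [27,34): 7 bp
  [34,40): 6 bp
  [40,49): 9 bp
  [49,54): 5 bp
  [54,60): 6 bp
  [60,66): 6 bp
  [66,81): 15 bp
  [81,87): 6 bp
  [87,95): 8 bp
  [95,102): 7 bp
  [102,106): 4 bp
  [106,125): 19 bp
  [125,143): 18 bp
  [143,152): 9 bp
  [152,170): 18 bp
  [170,178): 8 bp
  [178,187): 9 bp
  [187,196): 9 bp
  [196,207): 11 bp
  [207,215): 8 bp
  [215,218): 3 bp
  [218,239): 21 bp
  [239,245): 6 bp
  [245,257): 12 bp
  [257,268): 11 bp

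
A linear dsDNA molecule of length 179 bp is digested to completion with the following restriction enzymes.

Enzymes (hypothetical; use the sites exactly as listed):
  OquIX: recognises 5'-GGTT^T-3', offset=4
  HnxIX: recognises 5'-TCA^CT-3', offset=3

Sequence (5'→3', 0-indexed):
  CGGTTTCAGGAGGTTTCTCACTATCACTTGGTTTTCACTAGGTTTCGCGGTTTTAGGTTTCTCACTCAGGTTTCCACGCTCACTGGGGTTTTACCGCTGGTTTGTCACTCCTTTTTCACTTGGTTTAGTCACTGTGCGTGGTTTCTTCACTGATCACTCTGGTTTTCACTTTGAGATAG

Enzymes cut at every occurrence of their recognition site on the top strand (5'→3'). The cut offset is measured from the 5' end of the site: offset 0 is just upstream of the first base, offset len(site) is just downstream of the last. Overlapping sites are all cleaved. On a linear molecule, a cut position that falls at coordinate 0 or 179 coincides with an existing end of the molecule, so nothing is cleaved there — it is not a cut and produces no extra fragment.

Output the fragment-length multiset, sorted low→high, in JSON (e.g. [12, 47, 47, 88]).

[4,4,5,5,5,5,6,6,6,7,7,7,7,7,8,8,8,8,10,10,11,11,12,12]

Scan for sites:
  OquIX (GGTTT, off=4): starts [1, 11, 29, 40, 48, 55, 68, 86, 98, 121, 139, 160] → cuts [5, 15, 33, 44, 52, 59, 72, 90, 102, 125, 143, 164]
  HnxIX (TCACT, off=3): starts [17, 23, 34, 61, 79, 104, 115, 128, 146, 153, 165] → cuts [20, 26, 37, 64, 82, 107, 118, 131, 149, 156, 168]

All cut coordinates (distinct, sorted): [5, 15, 20, 26, 33, 37, 44, 52, 59, 64, 72, 82, 90, 102, 107, 118, 125, 131, 143, 149, 156, 164, 168]

Fragments:
  [0,5): 5 bp
  [5,15): 10 bp
  [15,20): 5 bp
  [20,26): 6 bp
  [26,33): 7 bp
  [33,37): 4 bp
  [37,44): 7 bp
  [44,52): 8 bp
  [52,59): 7 bp
  [59,64): 5 bp
  [64,72): 8 bp
  [72,82): 10 bp
  [82,90): 8 bp
  [90,102): 12 bp
  [102,107): 5 bp
  [107,118): 11 bp
  [118,125): 7 bp
  [125,131): 6 bp
  [131,143): 12 bp
  [143,149): 6 bp
  [149,156): 7 bp
  [156,164): 8 bp
  [164,168): 4 bp
  [168,179): 11 bp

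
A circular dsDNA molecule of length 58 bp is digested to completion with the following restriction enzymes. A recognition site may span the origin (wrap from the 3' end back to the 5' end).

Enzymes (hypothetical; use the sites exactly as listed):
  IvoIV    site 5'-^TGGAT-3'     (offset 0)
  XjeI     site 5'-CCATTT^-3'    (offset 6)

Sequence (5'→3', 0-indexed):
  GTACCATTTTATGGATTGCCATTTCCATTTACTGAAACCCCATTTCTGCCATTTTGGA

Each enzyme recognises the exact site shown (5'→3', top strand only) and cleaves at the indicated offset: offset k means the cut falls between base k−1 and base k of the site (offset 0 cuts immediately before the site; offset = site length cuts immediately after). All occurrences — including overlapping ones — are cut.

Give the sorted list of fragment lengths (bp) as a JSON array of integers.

[2,6,9,13,13,15]

Scan for sites:
  IvoIV (TGGAT, off=0): starts [11] → cuts [11]
  XjeI (CCATTT, off=6): starts [3, 18, 24, 39, 48] → cuts [9, 24, 30, 45, 54]

Pooled cuts: [9, 11, 24, 30, 45, 54]

Fragment lengths:
  9→11: 2 bp
  11→24: 13 bp
  24→30: 6 bp
  30→45: 15 bp
  45→54: 9 bp
  54→9 (wrap): 58-54+9 = 13 bp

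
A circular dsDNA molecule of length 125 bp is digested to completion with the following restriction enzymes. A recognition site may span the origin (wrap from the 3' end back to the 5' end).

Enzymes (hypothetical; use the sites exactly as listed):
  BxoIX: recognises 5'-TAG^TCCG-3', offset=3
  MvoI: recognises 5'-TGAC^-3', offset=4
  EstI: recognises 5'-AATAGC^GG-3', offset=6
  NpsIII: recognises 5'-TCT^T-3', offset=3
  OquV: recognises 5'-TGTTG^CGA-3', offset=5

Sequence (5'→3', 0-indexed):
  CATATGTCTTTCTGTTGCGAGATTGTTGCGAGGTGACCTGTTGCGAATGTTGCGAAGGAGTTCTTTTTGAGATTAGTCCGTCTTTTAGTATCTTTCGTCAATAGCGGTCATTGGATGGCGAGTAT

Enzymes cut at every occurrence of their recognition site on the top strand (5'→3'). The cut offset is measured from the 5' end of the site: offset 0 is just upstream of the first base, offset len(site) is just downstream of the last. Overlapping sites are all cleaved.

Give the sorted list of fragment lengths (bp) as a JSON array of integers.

[6,7,8,9,9,10,11,12,12,12,29]

Per-enzyme occurrences:
  BxoIX (TAGTCCG, off=3): starts [73] → cuts [76]
  MvoI (TGAC, off=4): starts [33] → cuts [37]
  EstI (AATAGCGG, off=6): starts [99] → cuts [105]
  NpsIII (TCTT, off=3): starts [6, 61, 80, 90] → cuts [9, 64, 83, 93]
  OquV (TGTTGCGA, off=5): starts [12, 23, 38, 47] → cuts [17, 28, 43, 52]

All cut coordinates (distinct, sorted): [9, 17, 28, 37, 43, 52, 64, 76, 83, 93, 105]

Fragments:
  9→17: 8 bp
  17→28: 11 bp
  28→37: 9 bp
  37→43: 6 bp
  43→52: 9 bp
  52→64: 12 bp
  64→76: 12 bp
  76→83: 7 bp
  83→93: 10 bp
  93→105: 12 bp
  105→9 (wrap): 125-105+9 = 29 bp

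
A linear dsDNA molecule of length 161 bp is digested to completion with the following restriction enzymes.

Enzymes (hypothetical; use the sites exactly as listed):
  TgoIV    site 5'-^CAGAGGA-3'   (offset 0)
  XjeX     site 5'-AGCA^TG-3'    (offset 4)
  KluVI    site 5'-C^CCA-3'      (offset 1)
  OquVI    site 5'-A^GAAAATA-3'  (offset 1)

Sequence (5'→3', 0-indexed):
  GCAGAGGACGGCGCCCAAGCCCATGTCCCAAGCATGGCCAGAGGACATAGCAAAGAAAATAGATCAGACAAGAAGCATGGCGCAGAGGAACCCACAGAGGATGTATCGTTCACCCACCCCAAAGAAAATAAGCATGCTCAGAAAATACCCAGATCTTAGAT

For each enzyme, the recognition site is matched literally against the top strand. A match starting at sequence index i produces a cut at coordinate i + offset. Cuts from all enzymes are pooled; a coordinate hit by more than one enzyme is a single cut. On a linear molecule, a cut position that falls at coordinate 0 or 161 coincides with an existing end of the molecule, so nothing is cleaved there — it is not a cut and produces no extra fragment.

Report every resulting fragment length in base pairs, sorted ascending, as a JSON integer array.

[1,3,4,5,5,5,6,6,7,7,8,9,11,13,13,16,19,23]

Per-enzyme occurrences:
  TgoIV CAGAGGA/0: at [1, 38, 82, 94] ⇒ [1, 38, 82, 94]
  XjeX AGCATG/4: at [30, 73, 130] ⇒ [34, 77, 134]
  KluVI CCCA/1: at [13, 19, 26, 90, 112, 117, 147] ⇒ [14, 20, 27, 91, 113, 118, 148]
  OquVI AGAAAATA/1: at [53, 122, 139] ⇒ [54, 123, 140]

Pooled cuts: [1, 14, 20, 27, 34, 38, 54, 77, 82, 91, 94, 113, 118, 123, 134, 140, 148]

Fragments:
  [0,1): 1 bp
  [1,14): 13 bp
  [14,20): 6 bp
  [20,27): 7 bp
  [27,34): 7 bp
  [34,38): 4 bp
  [38,54): 16 bp
  [54,77): 23 bp
  [77,82): 5 bp
  [82,91): 9 bp
  [91,94): 3 bp
  [94,113): 19 bp
  [113,118): 5 bp
  [118,123): 5 bp
  [123,134): 11 bp
  [134,140): 6 bp
  [140,148): 8 bp
  [148,161): 13 bp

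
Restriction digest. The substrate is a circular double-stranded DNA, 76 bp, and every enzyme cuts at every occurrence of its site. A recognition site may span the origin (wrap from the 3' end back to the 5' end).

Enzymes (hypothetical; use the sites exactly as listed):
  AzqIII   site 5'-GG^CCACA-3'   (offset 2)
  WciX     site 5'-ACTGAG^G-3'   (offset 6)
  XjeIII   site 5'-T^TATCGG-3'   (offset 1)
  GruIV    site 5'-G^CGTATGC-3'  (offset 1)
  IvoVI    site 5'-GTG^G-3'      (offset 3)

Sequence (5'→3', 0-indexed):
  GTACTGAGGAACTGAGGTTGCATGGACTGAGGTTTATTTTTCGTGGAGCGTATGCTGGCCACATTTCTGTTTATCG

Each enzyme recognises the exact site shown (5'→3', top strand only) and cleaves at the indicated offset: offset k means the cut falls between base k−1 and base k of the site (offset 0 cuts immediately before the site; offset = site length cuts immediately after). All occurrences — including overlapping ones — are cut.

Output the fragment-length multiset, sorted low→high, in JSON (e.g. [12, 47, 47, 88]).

Site scan:
  AzqIII GGCCACA/2: at [56] ⇒ [58]
  WciX ACTGAGG/6: at [2, 10, 25] ⇒ [8, 16, 31]
  XjeIII TTATCGG/1: at [70] ⇒ [71]
  GruIV GCGTATGC/1: at [47] ⇒ [48]
  IvoVI GTGG/3: at [42] ⇒ [45]

All cut coordinates (distinct, sorted): [8, 16, 31, 45, 48, 58, 71]

Fragments:
  8→16: 8 bp
  16→31: 15 bp
  31→45: 14 bp
  45→48: 3 bp
  48→58: 10 bp
  58→71: 13 bp
  71→8 (wrap): 76-71+8 = 13 bp

[3,8,10,13,13,14,15]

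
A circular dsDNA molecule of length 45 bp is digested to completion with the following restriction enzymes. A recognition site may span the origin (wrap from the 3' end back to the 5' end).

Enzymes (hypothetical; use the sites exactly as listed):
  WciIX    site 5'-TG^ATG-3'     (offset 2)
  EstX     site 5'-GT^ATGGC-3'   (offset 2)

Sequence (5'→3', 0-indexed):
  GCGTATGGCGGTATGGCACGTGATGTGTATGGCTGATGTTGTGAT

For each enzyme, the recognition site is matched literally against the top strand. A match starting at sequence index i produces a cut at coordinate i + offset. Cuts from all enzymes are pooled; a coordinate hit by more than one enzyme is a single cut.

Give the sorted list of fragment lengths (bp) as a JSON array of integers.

Site scan:
  WciIX (TGATG, off=2): starts [20, 33, 41] → cuts [22, 35, 43]
  EstX (GTATGGC, off=2): starts [2, 10, 26] → cuts [4, 12, 28]

Pooled cuts: [4, 12, 22, 28, 35, 43]

Fragments:
  4→12: 8 bp
  12→22: 10 bp
  22→28: 6 bp
  28→35: 7 bp
  35→43: 8 bp
  43→4 (wrap): 45-43+4 = 6 bp

[6,6,7,8,8,10]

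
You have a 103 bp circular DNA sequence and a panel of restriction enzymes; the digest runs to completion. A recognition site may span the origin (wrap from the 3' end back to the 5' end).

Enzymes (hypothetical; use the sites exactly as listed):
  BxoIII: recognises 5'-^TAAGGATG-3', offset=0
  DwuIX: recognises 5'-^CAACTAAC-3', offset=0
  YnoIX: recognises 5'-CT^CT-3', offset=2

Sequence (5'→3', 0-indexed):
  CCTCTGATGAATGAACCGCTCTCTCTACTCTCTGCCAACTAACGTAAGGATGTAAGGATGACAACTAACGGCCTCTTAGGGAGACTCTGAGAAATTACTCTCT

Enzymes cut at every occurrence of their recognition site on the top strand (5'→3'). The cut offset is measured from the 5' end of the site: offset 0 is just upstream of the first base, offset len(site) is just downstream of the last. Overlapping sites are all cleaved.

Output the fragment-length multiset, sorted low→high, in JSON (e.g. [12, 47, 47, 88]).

[2,2,2,2,4,5,5,8,9,9,12,13,13,17]

Site scan:
  BxoIII TAAGGATG/0: at [44, 52] ⇒ [44, 52]
  DwuIX CAACTAAC/0: at [35, 61] ⇒ [35, 61]
  YnoIX CTCT/2: at [1, 18, 20, 22, 27, 29, 72, 84, 97, 99] ⇒ [3, 20, 22, 24, 29, 31, 74, 86, 99, 101]

Pooled cuts: [3, 20, 22, 24, 29, 31, 35, 44, 52, 61, 74, 86, 99, 101]

Fragment lengths:
  3→20: 17 bp
  20→22: 2 bp
  22→24: 2 bp
  24→29: 5 bp
  29→31: 2 bp
  31→35: 4 bp
  35→44: 9 bp
  44→52: 8 bp
  52→61: 9 bp
  61→74: 13 bp
  74→86: 12 bp
  86→99: 13 bp
  99→101: 2 bp
  101→3 (wrap): 103-101+3 = 5 bp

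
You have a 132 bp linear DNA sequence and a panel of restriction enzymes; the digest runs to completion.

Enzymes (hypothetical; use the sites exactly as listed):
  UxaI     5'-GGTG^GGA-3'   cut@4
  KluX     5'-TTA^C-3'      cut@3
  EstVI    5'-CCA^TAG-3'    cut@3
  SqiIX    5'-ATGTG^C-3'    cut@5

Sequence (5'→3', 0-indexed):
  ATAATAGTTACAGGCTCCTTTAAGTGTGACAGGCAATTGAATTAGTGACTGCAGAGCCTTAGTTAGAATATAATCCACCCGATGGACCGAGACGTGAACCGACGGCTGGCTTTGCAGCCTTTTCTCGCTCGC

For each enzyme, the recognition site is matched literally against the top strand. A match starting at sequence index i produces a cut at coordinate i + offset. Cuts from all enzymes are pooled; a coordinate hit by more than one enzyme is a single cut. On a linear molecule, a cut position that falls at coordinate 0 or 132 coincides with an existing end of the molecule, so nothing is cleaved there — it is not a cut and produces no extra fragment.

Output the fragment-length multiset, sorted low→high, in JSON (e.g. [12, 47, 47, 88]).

Site scan:
  UxaI (GGTGGGA, off=4): no sites
  KluX TTAC/3: at [7] ⇒ [10]
  EstVI (CCATAG, off=3): no sites
  SqiIX (ATGTGC, off=5): no sites

Pooled cuts: [10]

Fragment lengths:
  [0,10): 10 bp
  [10,132): 122 bp

[10,122]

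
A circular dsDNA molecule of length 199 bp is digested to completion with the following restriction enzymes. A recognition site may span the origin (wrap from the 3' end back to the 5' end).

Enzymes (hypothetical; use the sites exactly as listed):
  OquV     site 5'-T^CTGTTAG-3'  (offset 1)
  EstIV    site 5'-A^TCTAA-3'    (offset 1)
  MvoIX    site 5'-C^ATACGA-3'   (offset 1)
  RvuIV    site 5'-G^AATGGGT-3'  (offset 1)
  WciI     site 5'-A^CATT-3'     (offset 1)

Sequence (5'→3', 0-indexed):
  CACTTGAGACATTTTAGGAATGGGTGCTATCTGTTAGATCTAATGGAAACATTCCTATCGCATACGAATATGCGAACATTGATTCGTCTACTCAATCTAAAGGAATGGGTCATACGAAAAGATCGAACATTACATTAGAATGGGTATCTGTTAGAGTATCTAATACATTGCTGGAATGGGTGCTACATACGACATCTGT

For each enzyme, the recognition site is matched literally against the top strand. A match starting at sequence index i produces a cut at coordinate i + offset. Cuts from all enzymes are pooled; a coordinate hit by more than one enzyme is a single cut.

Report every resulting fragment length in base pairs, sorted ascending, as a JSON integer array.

[5,6,7,8,8,8,9,9,9,11,11,12,12,12,15,16,19,22]

Per-enzyme occurrences:
  OquV TCTGTTAG/1: at [29, 146] ⇒ [30, 147]
  EstIV ATCTAA/1: at [37, 94, 157] ⇒ [38, 95, 158]
  MvoIX CATACGA/1: at [60, 110, 185] ⇒ [61, 111, 186]
  RvuIV GAATGGGT/1: at [17, 102, 137, 173] ⇒ [18, 103, 138, 174]
  WciI ACATT/1: at [8, 48, 75, 126, 131, 164] ⇒ [9, 49, 76, 127, 132, 165]

All cut coordinates (distinct, sorted): [9, 18, 30, 38, 49, 61, 76, 95, 103, 111, 127, 132, 138, 147, 158, 165, 174, 186]

Fragment lengths:
  9→18: 9 bp
  18→30: 12 bp
  30→38: 8 bp
  38→49: 11 bp
  49→61: 12 bp
  61→76: 15 bp
  76→95: 19 bp
  95→103: 8 bp
  103→111: 8 bp
  111→127: 16 bp
  127→132: 5 bp
  132→138: 6 bp
  138→147: 9 bp
  147→158: 11 bp
  158→165: 7 bp
  165→174: 9 bp
  174→186: 12 bp
  186→9 (wrap): 199-186+9 = 22 bp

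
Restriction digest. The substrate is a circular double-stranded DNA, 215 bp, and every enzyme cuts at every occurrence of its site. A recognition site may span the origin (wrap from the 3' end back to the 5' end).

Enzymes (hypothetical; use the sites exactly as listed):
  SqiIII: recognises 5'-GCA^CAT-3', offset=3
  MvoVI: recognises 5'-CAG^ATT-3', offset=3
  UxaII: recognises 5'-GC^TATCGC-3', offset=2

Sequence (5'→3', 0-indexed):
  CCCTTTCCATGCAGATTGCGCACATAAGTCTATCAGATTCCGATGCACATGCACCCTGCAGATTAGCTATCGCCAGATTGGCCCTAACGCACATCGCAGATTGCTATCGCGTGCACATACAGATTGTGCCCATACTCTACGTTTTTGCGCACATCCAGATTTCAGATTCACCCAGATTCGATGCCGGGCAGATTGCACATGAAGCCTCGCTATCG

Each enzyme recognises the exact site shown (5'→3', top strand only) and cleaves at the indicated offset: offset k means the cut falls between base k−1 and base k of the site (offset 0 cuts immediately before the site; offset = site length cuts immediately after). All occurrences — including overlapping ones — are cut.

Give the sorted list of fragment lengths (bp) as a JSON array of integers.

[5,6,6,7,7,7,8,8,9,10,11,11,13,14,14,15,16,19,29]

Scan for sites:
  SqiIII (GCACAT, off=3): starts [19, 44, 88, 112, 148, 194] → cuts [22, 47, 91, 115, 151, 197]
  MvoVI (CAGATT, off=3): starts [11, 33, 58, 73, 96, 119, 155, 162, 172, 188] → cuts [14, 36, 61, 76, 99, 122, 158, 165, 175, 191]
  UxaII (GCTATCGC, off=2): starts [65, 102, 208] → cuts [67, 104, 210]

Pooled cuts: [14, 22, 36, 47, 61, 67, 76, 91, 99, 104, 115, 122, 151, 158, 165, 175, 191, 197, 210]

Fragments:
  14→22: 8 bp
  22→36: 14 bp
  36→47: 11 bp
  47→61: 14 bp
  61→67: 6 bp
  67→76: 9 bp
  76→91: 15 bp
  91→99: 8 bp
  99→104: 5 bp
  104→115: 11 bp
  115→122: 7 bp
  122→151: 29 bp
  151→158: 7 bp
  158→165: 7 bp
  165→175: 10 bp
  175→191: 16 bp
  191→197: 6 bp
  197→210: 13 bp
  210→14 (wrap): 215-210+14 = 19 bp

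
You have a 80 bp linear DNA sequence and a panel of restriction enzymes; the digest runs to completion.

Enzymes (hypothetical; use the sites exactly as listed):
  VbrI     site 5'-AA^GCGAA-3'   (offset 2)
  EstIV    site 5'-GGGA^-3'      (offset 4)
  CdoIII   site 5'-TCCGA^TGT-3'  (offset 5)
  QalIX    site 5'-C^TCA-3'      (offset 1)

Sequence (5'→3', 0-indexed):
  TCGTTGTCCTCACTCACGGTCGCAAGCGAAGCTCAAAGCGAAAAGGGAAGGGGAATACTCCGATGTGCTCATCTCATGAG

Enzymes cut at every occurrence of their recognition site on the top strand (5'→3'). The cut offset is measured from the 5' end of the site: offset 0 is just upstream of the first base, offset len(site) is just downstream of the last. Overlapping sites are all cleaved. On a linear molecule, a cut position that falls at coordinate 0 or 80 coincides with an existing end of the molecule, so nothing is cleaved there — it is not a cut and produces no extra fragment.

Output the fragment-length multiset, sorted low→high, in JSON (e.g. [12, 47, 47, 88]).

Per-enzyme occurrences:
  VbrI (AAGCGAA, off=2): starts [23, 35] → cuts [25, 37]
  EstIV (GGGA, off=4): starts [44, 50] → cuts [48, 54]
  CdoIII (TCCGATGT, off=5): starts [58] → cuts [63]
  QalIX (CTCA, off=1): starts [8, 12, 31, 67, 72] → cuts [9, 13, 32, 68, 73]

All cut coordinates (distinct, sorted): [9, 13, 25, 32, 37, 48, 54, 63, 68, 73]

Fragment lengths:
  [0,9): 9 bp
  [9,13): 4 bp
  [13,25): 12 bp
  [25,32): 7 bp
  [32,37): 5 bp
  [37,48): 11 bp
  [48,54): 6 bp
  [54,63): 9 bp
  [63,68): 5 bp
  [68,73): 5 bp
  [73,80): 7 bp

[4,5,5,5,6,7,7,9,9,11,12]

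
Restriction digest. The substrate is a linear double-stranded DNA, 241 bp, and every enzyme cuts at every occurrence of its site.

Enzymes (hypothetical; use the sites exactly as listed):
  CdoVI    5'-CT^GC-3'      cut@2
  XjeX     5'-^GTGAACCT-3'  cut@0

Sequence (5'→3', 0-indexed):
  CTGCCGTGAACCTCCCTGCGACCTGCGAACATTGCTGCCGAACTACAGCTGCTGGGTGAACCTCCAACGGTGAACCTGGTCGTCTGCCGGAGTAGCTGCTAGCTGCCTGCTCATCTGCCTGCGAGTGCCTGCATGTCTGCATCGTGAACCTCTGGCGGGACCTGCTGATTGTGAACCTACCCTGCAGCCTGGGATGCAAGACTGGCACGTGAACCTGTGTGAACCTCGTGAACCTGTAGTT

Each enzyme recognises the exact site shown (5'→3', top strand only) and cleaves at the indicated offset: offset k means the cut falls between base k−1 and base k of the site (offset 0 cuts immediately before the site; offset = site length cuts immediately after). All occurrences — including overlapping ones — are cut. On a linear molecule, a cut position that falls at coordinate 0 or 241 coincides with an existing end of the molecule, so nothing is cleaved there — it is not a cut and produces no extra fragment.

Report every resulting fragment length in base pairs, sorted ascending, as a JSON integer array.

Per-enzyme occurrences:
  CdoVI (CTGC, off=2): starts [0, 15, 22, 34, 48, 83, 95, 102, 106, 114, 118, 128, 136, 161, 181] → cuts [2, 17, 24, 36, 50, 85, 97, 104, 108, 116, 120, 130, 138, 163, 183]
  XjeX (GTGAACCT, off=0): starts [5, 55, 69, 143, 170, 208, 218, 227] → cuts [5, 55, 69, 143, 170, 208, 218, 227]

Pooled cuts: [2, 5, 17, 24, 36, 50, 55, 69, 85, 97, 104, 108, 116, 120, 130, 138, 143, 163, 170, 183, 208, 218, 227]

Fragments:
  [0,2): 2 bp
  [2,5): 3 bp
  [5,17): 12 bp
  [17,24): 7 bp
  [24,36): 12 bp
  [36,50): 14 bp
  [50,55): 5 bp
  [55,69): 14 bp
  [69,85): 16 bp
  [85,97): 12 bp
  [97,104): 7 bp
  [104,108): 4 bp
  [108,116): 8 bp
  [116,120): 4 bp
  [120,130): 10 bp
  [130,138): 8 bp
  [138,143): 5 bp
  [143,163): 20 bp
  [163,170): 7 bp
  [170,183): 13 bp
  [183,208): 25 bp
  [208,218): 10 bp
  [218,227): 9 bp
  [227,241): 14 bp

[2,3,4,4,5,5,7,7,7,8,8,9,10,10,12,12,12,13,14,14,14,16,20,25]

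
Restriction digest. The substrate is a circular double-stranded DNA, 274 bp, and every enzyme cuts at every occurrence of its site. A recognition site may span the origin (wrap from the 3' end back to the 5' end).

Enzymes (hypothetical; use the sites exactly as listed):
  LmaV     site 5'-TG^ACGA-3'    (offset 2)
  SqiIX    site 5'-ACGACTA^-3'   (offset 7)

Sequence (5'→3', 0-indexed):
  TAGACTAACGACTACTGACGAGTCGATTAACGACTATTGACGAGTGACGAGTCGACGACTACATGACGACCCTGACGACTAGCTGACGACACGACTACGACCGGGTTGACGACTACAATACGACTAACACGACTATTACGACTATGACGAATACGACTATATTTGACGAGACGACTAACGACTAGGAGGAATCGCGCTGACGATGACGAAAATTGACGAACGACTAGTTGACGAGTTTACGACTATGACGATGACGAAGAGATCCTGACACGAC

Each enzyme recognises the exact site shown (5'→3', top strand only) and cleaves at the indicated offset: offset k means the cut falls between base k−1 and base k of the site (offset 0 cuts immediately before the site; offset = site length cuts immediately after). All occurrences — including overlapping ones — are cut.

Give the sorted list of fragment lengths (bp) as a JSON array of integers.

Site scan:
  LmaV (TGACGA, off=2): starts [15, 37, 44, 63, 72, 83, 106, 144, 163, 197, 203, 213, 228, 245, 251] → cuts [17, 39, 46, 65, 74, 85, 108, 146, 165, 199, 205, 215, 230, 247, 253]
  SqiIX (ACGACTA, off=7): starts [7, 29, 54, 74, 90, 108, 119, 128, 137, 152, 170, 177, 219, 238, 269] → cuts [2, 14, 36, 61, 81, 97, 115, 126, 135, 144, 159, 177, 184, 226, 245]

Pooled cuts: [2, 14, 17, 36, 39, 46, 61, 65, 74, 81, 85, 97, 108, 115, 126, 135, 144, 146, 159, 165, 177, 184, 199, 205, 215, 226, 230, 245, 247, 253]

Fragments:
  2→14: 12 bp
  14→17: 3 bp
  17→36: 19 bp
  36→39: 3 bp
  39→46: 7 bp
  46→61: 15 bp
  61→65: 4 bp
  65→74: 9 bp
  74→81: 7 bp
  81→85: 4 bp
  85→97: 12 bp
  97→108: 11 bp
  108→115: 7 bp
  115→126: 11 bp
  126→135: 9 bp
  135→144: 9 bp
  144→146: 2 bp
  146→159: 13 bp
  159→165: 6 bp
  165→177: 12 bp
  177→184: 7 bp
  184→199: 15 bp
  199→205: 6 bp
  205→215: 10 bp
  215→226: 11 bp
  226→230: 4 bp
  230→245: 15 bp
  245→247: 2 bp
  247→253: 6 bp
  253→2 (wrap): 274-253+2 = 23 bp

[2,2,3,3,4,4,4,6,6,6,7,7,7,7,9,9,9,10,11,11,11,12,12,12,13,15,15,15,19,23]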